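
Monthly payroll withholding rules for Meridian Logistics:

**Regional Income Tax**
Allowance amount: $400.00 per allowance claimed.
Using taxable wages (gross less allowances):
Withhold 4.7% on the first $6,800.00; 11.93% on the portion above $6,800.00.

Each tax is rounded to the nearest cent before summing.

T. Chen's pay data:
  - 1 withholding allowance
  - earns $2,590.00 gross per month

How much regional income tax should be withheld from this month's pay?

$102.93

Regional Income Tax: taxable = $2,590.00 − 1×$400.00 = $2,190.00
  4.7% × $2,190.00 = $102.93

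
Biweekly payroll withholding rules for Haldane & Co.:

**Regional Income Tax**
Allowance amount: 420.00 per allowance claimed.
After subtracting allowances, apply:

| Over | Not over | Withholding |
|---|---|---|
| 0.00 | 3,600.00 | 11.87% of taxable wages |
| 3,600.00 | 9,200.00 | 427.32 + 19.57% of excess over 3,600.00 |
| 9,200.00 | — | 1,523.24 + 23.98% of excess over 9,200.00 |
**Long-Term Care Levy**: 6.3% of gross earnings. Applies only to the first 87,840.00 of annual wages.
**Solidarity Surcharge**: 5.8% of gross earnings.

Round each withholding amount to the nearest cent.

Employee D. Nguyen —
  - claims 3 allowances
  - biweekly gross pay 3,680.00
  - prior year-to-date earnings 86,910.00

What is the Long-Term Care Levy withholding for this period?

Long-Term Care Levy: cap 87,840.00 − YTD 86,910.00 = 930.00 subject; 6.3% × 930.00 = 58.59

58.59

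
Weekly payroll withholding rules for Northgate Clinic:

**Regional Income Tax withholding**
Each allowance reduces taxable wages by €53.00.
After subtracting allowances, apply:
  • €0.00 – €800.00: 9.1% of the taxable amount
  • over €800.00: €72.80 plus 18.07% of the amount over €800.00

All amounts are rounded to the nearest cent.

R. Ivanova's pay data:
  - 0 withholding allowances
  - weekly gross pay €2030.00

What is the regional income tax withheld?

Regional Income Tax: taxable = €2030.00
  €72.80 + 18.07% × (€2030.00 − €800.00) = €72.80 + 18.07% × €1230.00 = €295.06

€295.06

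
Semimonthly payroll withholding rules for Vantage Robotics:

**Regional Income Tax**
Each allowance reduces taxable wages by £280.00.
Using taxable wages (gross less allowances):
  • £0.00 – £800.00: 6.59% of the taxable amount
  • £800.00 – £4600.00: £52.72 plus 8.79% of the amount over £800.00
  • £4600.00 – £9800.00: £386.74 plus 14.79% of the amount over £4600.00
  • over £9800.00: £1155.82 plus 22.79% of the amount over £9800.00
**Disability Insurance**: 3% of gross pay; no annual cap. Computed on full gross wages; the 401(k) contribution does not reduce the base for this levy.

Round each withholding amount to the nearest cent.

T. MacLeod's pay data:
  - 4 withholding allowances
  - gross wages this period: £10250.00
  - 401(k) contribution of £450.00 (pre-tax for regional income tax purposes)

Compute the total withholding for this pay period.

Regional Income Tax: taxable = £10250.00 − £450.00 − 4×£280.00 = £8680.00
  £386.74 + 14.79% × (£8680.00 − £4600.00) = £386.74 + 14.79% × £4080.00 = £990.17
Disability Insurance: 3% × £10250.00 = £307.50
Total: £990.17 + £307.50 = £1297.67

£1297.67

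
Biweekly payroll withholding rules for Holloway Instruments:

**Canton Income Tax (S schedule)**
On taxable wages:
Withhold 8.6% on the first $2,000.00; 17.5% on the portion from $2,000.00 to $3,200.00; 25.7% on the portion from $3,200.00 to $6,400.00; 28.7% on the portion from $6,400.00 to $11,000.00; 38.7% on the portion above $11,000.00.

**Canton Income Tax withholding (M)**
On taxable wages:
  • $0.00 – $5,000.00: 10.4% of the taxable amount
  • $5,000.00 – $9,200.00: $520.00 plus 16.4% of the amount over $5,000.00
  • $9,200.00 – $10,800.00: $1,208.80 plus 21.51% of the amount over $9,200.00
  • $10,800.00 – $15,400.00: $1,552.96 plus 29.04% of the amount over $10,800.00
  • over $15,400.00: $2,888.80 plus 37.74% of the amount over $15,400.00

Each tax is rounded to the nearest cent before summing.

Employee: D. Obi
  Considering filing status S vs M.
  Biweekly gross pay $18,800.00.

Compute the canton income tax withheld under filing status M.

Canton Income Tax (M): taxable = $18,800.00
  $2,888.80 + 37.74% × ($18,800.00 − $15,400.00) = $2,888.80 + 37.74% × $3,400.00 = $4,171.96

$4,171.96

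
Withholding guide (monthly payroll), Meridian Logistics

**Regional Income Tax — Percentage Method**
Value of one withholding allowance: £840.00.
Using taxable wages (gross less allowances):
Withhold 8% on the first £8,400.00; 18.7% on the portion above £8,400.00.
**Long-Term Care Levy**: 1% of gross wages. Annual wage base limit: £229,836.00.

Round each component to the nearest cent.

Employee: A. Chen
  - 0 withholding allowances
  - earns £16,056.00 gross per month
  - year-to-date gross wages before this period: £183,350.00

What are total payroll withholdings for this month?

£2,264.23

Regional Income Tax: taxable = £16,056.00
  £672.00 + 18.7% × (£16,056.00 − £8,400.00) = £672.00 + 18.7% × £7,656.00 = £2,103.67
Long-Term Care Levy: 1% × £16,056.00 = £160.56
Total: £2,103.67 + £160.56 = £2,264.23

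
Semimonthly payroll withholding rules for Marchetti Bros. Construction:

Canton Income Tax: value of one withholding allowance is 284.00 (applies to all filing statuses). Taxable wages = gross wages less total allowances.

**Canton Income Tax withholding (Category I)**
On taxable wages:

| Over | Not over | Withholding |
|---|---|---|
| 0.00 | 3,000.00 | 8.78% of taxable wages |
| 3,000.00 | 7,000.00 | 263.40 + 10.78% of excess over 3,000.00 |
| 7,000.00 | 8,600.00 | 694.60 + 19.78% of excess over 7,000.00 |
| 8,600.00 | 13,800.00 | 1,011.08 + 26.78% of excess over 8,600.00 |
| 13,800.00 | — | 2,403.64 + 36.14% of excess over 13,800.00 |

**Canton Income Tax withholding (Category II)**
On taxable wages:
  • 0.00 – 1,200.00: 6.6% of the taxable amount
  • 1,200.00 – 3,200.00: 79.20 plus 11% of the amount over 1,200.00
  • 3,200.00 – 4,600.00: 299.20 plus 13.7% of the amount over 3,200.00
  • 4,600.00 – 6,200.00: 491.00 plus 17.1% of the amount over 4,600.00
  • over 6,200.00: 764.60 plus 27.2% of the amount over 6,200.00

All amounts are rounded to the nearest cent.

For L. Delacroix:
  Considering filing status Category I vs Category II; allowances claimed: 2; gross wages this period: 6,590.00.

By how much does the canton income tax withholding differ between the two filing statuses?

144.99

Canton Income Tax (Category I): taxable = 6,590.00 − 2×284.00 = 6,022.00
  263.40 + 10.78% × (6,022.00 − 3,000.00) = 263.40 + 10.78% × 3,022.00 = 589.17
Canton Income Tax (Category II): taxable = 6,590.00 − 2×284.00 = 6,022.00
  491.00 + 17.1% × (6,022.00 − 4,600.00) = 491.00 + 17.1% × 1,422.00 = 734.16
Difference: |589.17 − 734.16| = 144.99 (higher under Category II)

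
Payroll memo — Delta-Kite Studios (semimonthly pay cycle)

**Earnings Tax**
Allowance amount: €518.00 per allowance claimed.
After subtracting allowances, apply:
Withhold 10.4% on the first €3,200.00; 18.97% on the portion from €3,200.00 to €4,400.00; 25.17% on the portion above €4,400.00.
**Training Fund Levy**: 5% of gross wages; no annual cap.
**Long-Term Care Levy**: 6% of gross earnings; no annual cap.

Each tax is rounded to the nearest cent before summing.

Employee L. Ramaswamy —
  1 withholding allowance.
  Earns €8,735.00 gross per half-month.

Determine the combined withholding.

€2,482.03

Earnings Tax: taxable = €8,735.00 − 1×€518.00 = €8,217.00
  €560.44 + 25.17% × (€8,217.00 − €4,400.00) = €560.44 + 25.17% × €3,817.00 = €1,521.18
Training Fund Levy: 5% × €8,735.00 = €436.75
Long-Term Care Levy: 6% × €8,735.00 = €524.10
Total: €1,521.18 + €436.75 + €524.10 = €2,482.03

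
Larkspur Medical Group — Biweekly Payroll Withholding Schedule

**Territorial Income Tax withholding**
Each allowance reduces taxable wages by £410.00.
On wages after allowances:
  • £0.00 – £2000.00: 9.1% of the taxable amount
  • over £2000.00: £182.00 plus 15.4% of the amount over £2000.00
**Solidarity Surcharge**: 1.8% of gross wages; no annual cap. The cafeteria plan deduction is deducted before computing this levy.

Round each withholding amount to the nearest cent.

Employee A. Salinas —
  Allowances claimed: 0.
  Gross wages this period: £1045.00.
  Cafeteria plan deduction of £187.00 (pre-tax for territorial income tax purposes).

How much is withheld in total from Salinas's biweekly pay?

Territorial Income Tax: taxable = £1045.00 − £187.00 = £858.00
  9.1% × £858.00 = £78.08
Solidarity Surcharge: 1.8% × £858.00 = £15.44
Total: £78.08 + £15.44 = £93.52

£93.52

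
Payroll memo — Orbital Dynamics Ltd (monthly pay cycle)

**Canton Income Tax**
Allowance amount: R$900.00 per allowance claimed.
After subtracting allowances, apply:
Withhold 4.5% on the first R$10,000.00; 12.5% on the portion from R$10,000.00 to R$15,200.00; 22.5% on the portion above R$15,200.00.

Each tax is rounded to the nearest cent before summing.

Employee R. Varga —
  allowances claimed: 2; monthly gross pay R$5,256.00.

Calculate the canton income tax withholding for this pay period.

R$155.52

Canton Income Tax: taxable = R$5,256.00 − 2×R$900.00 = R$3,456.00
  4.5% × R$3,456.00 = R$155.52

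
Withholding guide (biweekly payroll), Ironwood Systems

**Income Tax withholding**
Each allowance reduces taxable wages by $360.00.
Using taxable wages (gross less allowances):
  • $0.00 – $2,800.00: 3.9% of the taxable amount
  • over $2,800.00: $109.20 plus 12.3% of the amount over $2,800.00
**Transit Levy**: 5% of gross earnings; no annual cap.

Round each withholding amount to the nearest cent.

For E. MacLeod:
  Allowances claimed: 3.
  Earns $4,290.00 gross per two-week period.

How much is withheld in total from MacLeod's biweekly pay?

$374.13

Income Tax: taxable = $4,290.00 − 3×$360.00 = $3,210.00
  $109.20 + 12.3% × ($3,210.00 − $2,800.00) = $109.20 + 12.3% × $410.00 = $159.63
Transit Levy: 5% × $4,290.00 = $214.50
Total: $159.63 + $214.50 = $374.13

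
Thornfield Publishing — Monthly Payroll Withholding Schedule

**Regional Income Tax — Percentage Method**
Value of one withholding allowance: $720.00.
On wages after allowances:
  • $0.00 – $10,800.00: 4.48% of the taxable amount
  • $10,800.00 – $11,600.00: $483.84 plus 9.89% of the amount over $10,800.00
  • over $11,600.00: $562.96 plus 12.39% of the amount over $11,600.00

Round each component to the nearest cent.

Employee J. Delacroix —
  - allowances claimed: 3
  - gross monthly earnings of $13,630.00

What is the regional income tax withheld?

Regional Income Tax: taxable = $13,630.00 − 3×$720.00 = $11,470.00
  $483.84 + 9.89% × ($11,470.00 − $10,800.00) = $483.84 + 9.89% × $670.00 = $550.10

$550.10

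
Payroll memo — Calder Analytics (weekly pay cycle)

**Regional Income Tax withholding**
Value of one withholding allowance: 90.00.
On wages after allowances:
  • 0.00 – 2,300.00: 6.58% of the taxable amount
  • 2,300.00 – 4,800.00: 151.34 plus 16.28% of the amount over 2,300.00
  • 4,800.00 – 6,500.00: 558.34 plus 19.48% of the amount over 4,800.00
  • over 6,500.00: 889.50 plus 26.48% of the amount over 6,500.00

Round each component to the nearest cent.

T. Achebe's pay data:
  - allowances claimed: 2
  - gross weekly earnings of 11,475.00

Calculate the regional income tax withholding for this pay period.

Regional Income Tax: taxable = 11,475.00 − 2×90.00 = 11,295.00
  889.50 + 26.48% × (11,295.00 − 6,500.00) = 889.50 + 26.48% × 4,795.00 = 2,159.22

2,159.22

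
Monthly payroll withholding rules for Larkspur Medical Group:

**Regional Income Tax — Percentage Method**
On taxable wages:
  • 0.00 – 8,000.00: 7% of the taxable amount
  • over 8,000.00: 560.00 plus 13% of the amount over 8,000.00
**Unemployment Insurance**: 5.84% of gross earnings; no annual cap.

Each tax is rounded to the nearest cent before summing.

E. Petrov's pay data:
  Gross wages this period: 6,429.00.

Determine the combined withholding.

Regional Income Tax: taxable = 6,429.00
  7% × 6,429.00 = 450.03
Unemployment Insurance: 5.84% × 6,429.00 = 375.45
Total: 450.03 + 375.45 = 825.48

825.48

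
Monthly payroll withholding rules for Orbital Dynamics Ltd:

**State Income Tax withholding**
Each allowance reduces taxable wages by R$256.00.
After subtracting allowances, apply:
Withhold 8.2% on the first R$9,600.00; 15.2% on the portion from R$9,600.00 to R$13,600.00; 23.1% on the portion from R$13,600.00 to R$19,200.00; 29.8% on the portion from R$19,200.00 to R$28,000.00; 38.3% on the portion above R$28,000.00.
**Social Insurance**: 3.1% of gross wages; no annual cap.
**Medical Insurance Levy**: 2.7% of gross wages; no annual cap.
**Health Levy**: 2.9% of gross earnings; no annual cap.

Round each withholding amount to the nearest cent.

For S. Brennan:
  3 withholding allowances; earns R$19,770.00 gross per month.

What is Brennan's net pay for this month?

State Income Tax: taxable = R$19,770.00 − 3×R$256.00 = R$19,002.00
  R$1,395.20 + 23.1% × (R$19,002.00 − R$13,600.00) = R$1,395.20 + 23.1% × R$5,402.00 = R$2,643.06
Social Insurance: 3.1% × R$19,770.00 = R$612.87
Medical Insurance Levy: 2.7% × R$19,770.00 = R$533.79
Health Levy: 2.9% × R$19,770.00 = R$573.33
Total withheld: R$2,643.06 + R$612.87 + R$533.79 + R$573.33 = R$4,363.05
Net pay: R$19,770.00 − R$4,363.05 = R$15,406.95

R$15,406.95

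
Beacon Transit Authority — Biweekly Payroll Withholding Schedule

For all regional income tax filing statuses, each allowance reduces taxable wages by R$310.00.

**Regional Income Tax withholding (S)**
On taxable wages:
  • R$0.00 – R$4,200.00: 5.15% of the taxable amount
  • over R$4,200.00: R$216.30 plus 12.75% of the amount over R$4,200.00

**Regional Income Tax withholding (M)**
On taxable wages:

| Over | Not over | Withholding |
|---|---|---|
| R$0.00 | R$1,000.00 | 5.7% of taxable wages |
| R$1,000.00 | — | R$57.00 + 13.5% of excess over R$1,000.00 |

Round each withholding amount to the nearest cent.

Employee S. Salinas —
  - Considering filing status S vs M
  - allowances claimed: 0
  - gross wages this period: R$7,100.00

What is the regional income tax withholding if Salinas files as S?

Regional Income Tax (S): taxable = R$7,100.00
  R$216.30 + 12.75% × (R$7,100.00 − R$4,200.00) = R$216.30 + 12.75% × R$2,900.00 = R$586.05

R$586.05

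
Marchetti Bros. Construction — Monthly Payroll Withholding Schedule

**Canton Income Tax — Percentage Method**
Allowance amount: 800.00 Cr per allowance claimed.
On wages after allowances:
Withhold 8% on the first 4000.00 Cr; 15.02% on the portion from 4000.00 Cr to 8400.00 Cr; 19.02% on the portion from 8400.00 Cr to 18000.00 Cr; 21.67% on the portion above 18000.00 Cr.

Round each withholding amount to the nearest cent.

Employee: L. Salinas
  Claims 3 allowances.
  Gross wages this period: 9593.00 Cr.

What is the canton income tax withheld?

799.59 Cr

Canton Income Tax: taxable = 9593.00 Cr − 3×800.00 Cr = 7193.00 Cr
  320.00 Cr + 15.02% × (7193.00 Cr − 4000.00 Cr) = 320.00 Cr + 15.02% × 3193.00 Cr = 799.59 Cr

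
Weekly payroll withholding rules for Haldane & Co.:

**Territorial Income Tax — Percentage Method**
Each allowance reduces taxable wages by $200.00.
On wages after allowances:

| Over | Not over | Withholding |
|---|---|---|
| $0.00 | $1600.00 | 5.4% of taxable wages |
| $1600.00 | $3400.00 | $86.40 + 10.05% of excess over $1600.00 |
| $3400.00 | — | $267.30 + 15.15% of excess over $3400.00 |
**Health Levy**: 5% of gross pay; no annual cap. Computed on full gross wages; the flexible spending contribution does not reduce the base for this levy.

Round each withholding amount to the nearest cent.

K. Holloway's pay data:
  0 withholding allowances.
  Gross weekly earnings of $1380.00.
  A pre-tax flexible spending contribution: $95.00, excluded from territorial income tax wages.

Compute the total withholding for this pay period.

$138.39

Territorial Income Tax: taxable = $1380.00 − $95.00 = $1285.00
  5.4% × $1285.00 = $69.39
Health Levy: 5% × $1380.00 = $69.00
Total: $69.39 + $69.00 = $138.39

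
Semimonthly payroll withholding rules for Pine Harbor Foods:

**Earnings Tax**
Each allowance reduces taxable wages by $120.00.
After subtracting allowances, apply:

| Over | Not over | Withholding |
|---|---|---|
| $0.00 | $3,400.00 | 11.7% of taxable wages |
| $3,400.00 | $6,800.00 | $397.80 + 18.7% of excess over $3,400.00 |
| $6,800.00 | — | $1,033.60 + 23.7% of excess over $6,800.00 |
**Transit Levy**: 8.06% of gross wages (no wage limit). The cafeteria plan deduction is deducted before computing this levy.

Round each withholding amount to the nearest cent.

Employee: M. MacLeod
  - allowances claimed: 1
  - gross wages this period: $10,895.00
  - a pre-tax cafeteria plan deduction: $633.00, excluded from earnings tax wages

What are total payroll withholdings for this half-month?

Earnings Tax: taxable = $10,895.00 − $633.00 − 1×$120.00 = $10,142.00
  $1,033.60 + 23.7% × ($10,142.00 − $6,800.00) = $1,033.60 + 23.7% × $3,342.00 = $1,825.65
Transit Levy: 8.06% × $10,262.00 = $827.12
Total: $1,825.65 + $827.12 = $2,652.77

$2,652.77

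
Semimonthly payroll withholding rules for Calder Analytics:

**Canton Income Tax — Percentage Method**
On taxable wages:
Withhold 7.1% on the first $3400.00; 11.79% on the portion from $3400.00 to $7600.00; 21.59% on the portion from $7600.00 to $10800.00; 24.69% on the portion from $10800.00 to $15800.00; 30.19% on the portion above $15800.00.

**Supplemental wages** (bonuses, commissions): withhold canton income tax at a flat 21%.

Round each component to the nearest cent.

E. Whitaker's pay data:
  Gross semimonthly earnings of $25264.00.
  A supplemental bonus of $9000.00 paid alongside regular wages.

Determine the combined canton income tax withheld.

$7409.14

Canton Income Tax: taxable = $25264.00
  $2661.96 + 30.19% × ($25264.00 − $15800.00) = $2661.96 + 30.19% × $9464.00 = $5519.14
Supplemental (21% flat on bonus): 21% × $9000.00 = $1890.00
Total canton income tax: $5519.14 + $1890.00 = $7409.14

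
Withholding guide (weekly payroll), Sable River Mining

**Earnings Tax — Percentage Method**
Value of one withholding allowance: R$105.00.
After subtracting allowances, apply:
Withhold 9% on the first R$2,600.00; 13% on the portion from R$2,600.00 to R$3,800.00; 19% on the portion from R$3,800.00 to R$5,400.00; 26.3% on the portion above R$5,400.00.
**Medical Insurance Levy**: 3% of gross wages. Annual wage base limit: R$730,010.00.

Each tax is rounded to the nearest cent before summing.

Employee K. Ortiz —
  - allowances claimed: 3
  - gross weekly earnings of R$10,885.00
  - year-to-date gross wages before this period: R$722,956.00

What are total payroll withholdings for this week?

Earnings Tax: taxable = R$10,885.00 − 3×R$105.00 = R$10,570.00
  R$694.00 + 26.3% × (R$10,570.00 − R$5,400.00) = R$694.00 + 26.3% × R$5,170.00 = R$2,053.71
Medical Insurance Levy: cap R$730,010.00 − YTD R$722,956.00 = R$7,054.00 subject; 3% × R$7,054.00 = R$211.62
Total: R$2,053.71 + R$211.62 = R$2,265.33

R$2,265.33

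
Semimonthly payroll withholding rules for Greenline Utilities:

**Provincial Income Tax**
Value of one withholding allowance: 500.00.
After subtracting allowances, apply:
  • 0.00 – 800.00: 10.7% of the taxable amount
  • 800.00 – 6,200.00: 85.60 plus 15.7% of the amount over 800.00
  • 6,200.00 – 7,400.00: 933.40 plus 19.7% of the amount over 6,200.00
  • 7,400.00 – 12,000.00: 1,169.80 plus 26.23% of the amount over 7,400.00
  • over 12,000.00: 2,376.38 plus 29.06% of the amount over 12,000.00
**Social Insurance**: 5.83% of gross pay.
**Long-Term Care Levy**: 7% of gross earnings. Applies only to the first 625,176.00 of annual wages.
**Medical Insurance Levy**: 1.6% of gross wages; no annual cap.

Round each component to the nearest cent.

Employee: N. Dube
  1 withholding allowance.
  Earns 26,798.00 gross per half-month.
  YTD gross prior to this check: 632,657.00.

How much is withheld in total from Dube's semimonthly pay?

8,522.47

Provincial Income Tax: taxable = 26,798.00 − 1×500.00 = 26,298.00
  2,376.38 + 29.06% × (26,298.00 − 12,000.00) = 2,376.38 + 29.06% × 14,298.00 = 6,531.38
Social Insurance: 5.83% × 26,798.00 = 1,562.32
Long-Term Care Levy: YTD 632,657.00 ≥ cap 625,176.00 → 0.00
Medical Insurance Levy: 1.6% × 26,798.00 = 428.77
Total: 6,531.38 + 1,562.32 + 0.00 + 428.77 = 8,522.47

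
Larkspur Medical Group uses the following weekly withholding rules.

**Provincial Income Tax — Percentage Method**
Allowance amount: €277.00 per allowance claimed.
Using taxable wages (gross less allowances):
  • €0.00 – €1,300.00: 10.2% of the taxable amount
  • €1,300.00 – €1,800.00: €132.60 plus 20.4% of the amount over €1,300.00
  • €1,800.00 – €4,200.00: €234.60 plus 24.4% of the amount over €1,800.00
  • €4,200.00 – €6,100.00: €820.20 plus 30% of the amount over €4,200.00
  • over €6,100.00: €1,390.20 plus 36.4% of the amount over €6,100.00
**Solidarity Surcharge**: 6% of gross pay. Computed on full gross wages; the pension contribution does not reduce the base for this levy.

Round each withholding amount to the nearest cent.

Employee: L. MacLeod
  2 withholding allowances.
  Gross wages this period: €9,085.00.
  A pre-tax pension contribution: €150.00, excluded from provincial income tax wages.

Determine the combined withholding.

€2,765.58

Provincial Income Tax: taxable = €9,085.00 − €150.00 − 2×€277.00 = €8,381.00
  €1,390.20 + 36.4% × (€8,381.00 − €6,100.00) = €1,390.20 + 36.4% × €2,281.00 = €2,220.48
Solidarity Surcharge: 6% × €9,085.00 = €545.10
Total: €2,220.48 + €545.10 = €2,765.58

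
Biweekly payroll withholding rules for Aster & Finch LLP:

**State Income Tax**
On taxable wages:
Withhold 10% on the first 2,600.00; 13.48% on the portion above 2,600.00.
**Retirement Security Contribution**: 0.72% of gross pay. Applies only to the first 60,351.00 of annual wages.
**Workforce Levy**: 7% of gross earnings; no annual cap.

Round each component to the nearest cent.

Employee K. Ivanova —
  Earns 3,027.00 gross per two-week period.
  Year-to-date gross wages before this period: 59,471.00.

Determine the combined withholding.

535.79

State Income Tax: taxable = 3,027.00
  260.00 + 13.48% × (3,027.00 − 2,600.00) = 260.00 + 13.48% × 427.00 = 317.56
Retirement Security Contribution: cap 60,351.00 − YTD 59,471.00 = 880.00 subject; 0.72% × 880.00 = 6.34
Workforce Levy: 7% × 3,027.00 = 211.89
Total: 317.56 + 6.34 + 211.89 = 535.79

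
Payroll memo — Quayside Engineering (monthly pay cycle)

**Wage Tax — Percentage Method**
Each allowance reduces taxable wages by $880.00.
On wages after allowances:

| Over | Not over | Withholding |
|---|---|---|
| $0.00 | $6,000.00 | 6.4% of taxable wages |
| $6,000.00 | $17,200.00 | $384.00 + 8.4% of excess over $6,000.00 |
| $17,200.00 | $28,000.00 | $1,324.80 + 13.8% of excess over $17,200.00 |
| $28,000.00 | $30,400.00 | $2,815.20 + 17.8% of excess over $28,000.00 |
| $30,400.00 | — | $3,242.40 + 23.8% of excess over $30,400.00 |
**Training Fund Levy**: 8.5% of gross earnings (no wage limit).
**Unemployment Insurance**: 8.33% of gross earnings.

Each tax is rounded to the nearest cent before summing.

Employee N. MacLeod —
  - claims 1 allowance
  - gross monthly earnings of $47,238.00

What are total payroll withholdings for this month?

Wage Tax: taxable = $47,238.00 − 1×$880.00 = $46,358.00
  $3,242.40 + 23.8% × ($46,358.00 − $30,400.00) = $3,242.40 + 23.8% × $15,958.00 = $7,040.40
Training Fund Levy: 8.5% × $47,238.00 = $4,015.23
Unemployment Insurance: 8.33% × $47,238.00 = $3,934.93
Total: $7,040.40 + $4,015.23 + $3,934.93 = $14,990.56

$14,990.56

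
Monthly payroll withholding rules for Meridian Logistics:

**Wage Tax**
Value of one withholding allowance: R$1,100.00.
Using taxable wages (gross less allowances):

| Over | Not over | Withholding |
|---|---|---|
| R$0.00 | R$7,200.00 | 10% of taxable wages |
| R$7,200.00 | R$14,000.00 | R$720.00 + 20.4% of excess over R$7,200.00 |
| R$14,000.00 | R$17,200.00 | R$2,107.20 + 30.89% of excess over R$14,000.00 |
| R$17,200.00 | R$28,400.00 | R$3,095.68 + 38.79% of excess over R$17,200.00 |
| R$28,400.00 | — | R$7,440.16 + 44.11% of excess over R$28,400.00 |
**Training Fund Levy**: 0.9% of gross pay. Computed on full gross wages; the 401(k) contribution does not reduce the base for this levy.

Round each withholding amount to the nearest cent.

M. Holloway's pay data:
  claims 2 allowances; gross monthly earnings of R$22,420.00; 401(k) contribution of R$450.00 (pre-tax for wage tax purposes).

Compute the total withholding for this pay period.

Wage Tax: taxable = R$22,420.00 − R$450.00 − 2×R$1,100.00 = R$19,770.00
  R$3,095.68 + 38.79% × (R$19,770.00 − R$17,200.00) = R$3,095.68 + 38.79% × R$2,570.00 = R$4,092.58
Training Fund Levy: 0.9% × R$22,420.00 = R$201.78
Total: R$4,092.58 + R$201.78 = R$4,294.36

R$4,294.36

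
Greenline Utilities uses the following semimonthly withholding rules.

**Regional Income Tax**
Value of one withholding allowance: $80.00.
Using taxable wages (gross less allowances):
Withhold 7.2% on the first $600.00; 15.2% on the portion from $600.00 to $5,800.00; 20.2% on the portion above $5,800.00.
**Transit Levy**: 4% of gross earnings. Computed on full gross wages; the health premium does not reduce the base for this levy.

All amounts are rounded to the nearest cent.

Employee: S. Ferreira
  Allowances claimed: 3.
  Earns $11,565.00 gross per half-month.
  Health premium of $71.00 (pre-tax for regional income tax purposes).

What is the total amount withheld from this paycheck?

Regional Income Tax: taxable = $11,565.00 − $71.00 − 3×$80.00 = $11,254.00
  $833.60 + 20.2% × ($11,254.00 − $5,800.00) = $833.60 + 20.2% × $5,454.00 = $1,935.31
Transit Levy: 4% × $11,565.00 = $462.60
Total: $1,935.31 + $462.60 = $2,397.91

$2,397.91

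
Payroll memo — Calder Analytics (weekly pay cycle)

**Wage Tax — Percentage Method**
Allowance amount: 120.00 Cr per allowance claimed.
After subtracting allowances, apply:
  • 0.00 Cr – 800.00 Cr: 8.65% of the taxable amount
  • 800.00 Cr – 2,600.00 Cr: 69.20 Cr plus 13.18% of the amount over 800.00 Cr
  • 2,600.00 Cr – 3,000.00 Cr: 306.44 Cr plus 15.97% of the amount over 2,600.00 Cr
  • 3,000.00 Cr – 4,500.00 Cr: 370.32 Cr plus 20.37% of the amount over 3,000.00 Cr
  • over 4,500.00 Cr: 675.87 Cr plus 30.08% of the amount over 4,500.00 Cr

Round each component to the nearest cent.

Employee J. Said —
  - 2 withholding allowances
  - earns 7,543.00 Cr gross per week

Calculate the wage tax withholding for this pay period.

1,519.01 Cr

Wage Tax: taxable = 7,543.00 Cr − 2×120.00 Cr = 7,303.00 Cr
  675.87 Cr + 30.08% × (7,303.00 Cr − 4,500.00 Cr) = 675.87 Cr + 30.08% × 2,803.00 Cr = 1,519.01 Cr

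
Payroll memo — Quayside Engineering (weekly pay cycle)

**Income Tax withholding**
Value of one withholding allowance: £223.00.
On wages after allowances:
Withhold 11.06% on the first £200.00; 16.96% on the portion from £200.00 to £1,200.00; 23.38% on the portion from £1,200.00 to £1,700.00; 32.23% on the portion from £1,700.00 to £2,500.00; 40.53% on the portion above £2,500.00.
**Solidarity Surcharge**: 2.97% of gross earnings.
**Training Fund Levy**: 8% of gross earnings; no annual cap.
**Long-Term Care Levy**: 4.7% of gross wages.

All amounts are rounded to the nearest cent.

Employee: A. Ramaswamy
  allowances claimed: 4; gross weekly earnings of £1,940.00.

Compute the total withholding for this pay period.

£469.94

Income Tax: taxable = £1,940.00 − 4×£223.00 = £1,048.00
  £22.12 + 16.96% × (£1,048.00 − £200.00) = £22.12 + 16.96% × £848.00 = £165.94
Solidarity Surcharge: 2.97% × £1,940.00 = £57.62
Training Fund Levy: 8% × £1,940.00 = £155.20
Long-Term Care Levy: 4.7% × £1,940.00 = £91.18
Total: £165.94 + £57.62 + £155.20 + £91.18 = £469.94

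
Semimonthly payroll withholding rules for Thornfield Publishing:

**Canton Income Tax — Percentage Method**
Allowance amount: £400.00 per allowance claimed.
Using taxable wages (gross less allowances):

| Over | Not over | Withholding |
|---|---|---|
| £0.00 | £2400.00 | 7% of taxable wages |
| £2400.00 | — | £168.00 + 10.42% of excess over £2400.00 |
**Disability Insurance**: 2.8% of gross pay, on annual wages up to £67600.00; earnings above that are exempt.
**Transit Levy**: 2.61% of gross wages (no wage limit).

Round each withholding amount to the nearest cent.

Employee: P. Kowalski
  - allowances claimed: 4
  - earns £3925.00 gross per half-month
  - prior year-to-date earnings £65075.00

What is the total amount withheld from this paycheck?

£335.89

Canton Income Tax: taxable = £3925.00 − 4×£400.00 = £2325.00
  7% × £2325.00 = £162.75
Disability Insurance: cap £67600.00 − YTD £65075.00 = £2525.00 subject; 2.8% × £2525.00 = £70.70
Transit Levy: 2.61% × £3925.00 = £102.44
Total: £162.75 + £70.70 + £102.44 = £335.89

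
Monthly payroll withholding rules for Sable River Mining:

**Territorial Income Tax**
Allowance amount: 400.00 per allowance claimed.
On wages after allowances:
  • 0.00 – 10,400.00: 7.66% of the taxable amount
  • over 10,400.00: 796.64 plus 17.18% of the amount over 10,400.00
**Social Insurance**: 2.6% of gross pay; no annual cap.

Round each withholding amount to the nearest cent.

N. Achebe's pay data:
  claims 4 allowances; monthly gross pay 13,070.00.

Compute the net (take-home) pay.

11,749.71

Territorial Income Tax: taxable = 13,070.00 − 4×400.00 = 11,470.00
  796.64 + 17.18% × (11,470.00 − 10,400.00) = 796.64 + 17.18% × 1,070.00 = 980.47
Social Insurance: 2.6% × 13,070.00 = 339.82
Total withheld: 980.47 + 339.82 = 1,320.29
Net pay: 13,070.00 − 1,320.29 = 11,749.71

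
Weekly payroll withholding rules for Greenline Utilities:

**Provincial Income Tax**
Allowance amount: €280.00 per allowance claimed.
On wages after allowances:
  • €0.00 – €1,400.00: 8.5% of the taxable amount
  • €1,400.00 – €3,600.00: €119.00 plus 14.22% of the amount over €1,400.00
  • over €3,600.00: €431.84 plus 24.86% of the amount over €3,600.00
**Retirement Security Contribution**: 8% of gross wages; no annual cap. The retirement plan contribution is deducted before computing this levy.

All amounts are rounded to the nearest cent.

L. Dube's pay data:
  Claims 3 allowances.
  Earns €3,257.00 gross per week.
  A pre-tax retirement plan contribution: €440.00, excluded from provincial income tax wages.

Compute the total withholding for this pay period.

€426.41

Provincial Income Tax: taxable = €3,257.00 − €440.00 − 3×€280.00 = €1,977.00
  €119.00 + 14.22% × (€1,977.00 − €1,400.00) = €119.00 + 14.22% × €577.00 = €201.05
Retirement Security Contribution: 8% × €2,817.00 = €225.36
Total: €201.05 + €225.36 = €426.41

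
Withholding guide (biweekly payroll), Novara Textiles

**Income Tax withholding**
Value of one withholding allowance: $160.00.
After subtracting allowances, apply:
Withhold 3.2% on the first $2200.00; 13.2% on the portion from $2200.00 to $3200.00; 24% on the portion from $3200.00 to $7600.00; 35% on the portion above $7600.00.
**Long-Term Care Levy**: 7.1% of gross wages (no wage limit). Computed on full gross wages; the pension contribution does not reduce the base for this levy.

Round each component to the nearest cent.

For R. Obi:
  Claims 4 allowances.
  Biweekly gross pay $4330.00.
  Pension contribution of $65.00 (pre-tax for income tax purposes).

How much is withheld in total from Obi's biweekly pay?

$611.83

Income Tax: taxable = $4330.00 − $65.00 − 4×$160.00 = $3625.00
  $202.40 + 24% × ($3625.00 − $3200.00) = $202.40 + 24% × $425.00 = $304.40
Long-Term Care Levy: 7.1% × $4330.00 = $307.43
Total: $304.40 + $307.43 = $611.83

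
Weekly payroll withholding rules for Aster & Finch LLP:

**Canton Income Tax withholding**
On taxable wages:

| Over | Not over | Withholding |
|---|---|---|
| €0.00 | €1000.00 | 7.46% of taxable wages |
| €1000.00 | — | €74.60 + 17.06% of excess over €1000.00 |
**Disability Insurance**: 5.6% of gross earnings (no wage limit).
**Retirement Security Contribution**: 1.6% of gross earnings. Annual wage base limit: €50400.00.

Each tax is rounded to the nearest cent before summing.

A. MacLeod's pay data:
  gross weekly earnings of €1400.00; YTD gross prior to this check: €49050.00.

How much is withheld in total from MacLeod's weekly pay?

Canton Income Tax: taxable = €1400.00
  €74.60 + 17.06% × (€1400.00 − €1000.00) = €74.60 + 17.06% × €400.00 = €142.84
Disability Insurance: 5.6% × €1400.00 = €78.40
Retirement Security Contribution: cap €50400.00 − YTD €49050.00 = €1350.00 subject; 1.6% × €1350.00 = €21.60
Total: €142.84 + €78.40 + €21.60 = €242.84

€242.84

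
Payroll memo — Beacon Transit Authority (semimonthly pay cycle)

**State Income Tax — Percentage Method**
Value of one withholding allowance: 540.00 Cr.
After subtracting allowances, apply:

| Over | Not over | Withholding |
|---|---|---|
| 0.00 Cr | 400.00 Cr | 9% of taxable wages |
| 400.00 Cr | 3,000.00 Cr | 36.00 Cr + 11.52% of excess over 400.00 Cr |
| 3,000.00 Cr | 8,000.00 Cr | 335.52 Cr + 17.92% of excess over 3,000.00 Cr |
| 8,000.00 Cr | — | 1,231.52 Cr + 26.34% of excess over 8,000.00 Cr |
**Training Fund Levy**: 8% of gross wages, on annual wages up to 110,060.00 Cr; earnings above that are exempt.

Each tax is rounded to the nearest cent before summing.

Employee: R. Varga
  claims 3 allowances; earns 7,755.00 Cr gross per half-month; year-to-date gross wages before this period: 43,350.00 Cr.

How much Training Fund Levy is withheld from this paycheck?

620.40 Cr

Training Fund Levy: 8% × 7,755.00 Cr = 620.40 Cr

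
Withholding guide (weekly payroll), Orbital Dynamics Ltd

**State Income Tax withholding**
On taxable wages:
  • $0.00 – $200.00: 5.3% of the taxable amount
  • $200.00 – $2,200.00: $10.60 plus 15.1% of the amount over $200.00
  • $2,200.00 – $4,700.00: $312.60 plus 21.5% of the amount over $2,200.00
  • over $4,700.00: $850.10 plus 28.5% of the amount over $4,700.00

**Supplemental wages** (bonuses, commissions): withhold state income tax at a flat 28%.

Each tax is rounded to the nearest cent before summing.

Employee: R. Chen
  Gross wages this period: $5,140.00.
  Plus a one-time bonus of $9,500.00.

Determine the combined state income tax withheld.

$3,635.50

State Income Tax: taxable = $5,140.00
  $850.10 + 28.5% × ($5,140.00 − $4,700.00) = $850.10 + 28.5% × $440.00 = $975.50
Supplemental (28% flat on bonus): 28% × $9,500.00 = $2,660.00
Total state income tax: $975.50 + $2,660.00 = $3,635.50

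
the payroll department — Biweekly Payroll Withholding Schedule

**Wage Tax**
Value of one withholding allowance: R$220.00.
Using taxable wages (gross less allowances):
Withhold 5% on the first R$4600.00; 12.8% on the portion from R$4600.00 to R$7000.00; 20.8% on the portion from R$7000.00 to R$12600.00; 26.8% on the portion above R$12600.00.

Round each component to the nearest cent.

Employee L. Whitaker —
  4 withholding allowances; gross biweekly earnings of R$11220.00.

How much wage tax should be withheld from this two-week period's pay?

R$1231.92

Wage Tax: taxable = R$11220.00 − 4×R$220.00 = R$10340.00
  R$537.20 + 20.8% × (R$10340.00 − R$7000.00) = R$537.20 + 20.8% × R$3340.00 = R$1231.92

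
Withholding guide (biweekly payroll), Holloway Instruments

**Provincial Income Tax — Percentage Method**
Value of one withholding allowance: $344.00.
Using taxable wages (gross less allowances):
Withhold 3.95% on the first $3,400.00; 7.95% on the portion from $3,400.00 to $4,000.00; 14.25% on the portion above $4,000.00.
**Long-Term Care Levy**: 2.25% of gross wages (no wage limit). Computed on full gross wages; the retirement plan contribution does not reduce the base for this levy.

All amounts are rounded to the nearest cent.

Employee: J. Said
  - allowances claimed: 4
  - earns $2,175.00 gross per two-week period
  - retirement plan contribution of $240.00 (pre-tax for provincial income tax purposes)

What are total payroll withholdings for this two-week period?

Provincial Income Tax: taxable = $2,175.00 − $240.00 − 4×$344.00 = $559.00
  3.95% × $559.00 = $22.08
Long-Term Care Levy: 2.25% × $2,175.00 = $48.94
Total: $22.08 + $48.94 = $71.02

$71.02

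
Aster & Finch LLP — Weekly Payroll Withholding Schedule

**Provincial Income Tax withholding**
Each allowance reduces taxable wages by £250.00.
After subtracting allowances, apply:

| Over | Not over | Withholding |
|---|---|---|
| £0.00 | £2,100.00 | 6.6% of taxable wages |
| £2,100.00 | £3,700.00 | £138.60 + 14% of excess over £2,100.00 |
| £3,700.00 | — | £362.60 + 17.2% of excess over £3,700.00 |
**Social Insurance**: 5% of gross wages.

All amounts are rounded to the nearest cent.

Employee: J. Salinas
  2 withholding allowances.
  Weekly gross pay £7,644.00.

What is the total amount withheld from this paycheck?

£1,337.17

Provincial Income Tax: taxable = £7,644.00 − 2×£250.00 = £7,144.00
  £362.60 + 17.2% × (£7,144.00 − £3,700.00) = £362.60 + 17.2% × £3,444.00 = £954.97
Social Insurance: 5% × £7,644.00 = £382.20
Total: £954.97 + £382.20 = £1,337.17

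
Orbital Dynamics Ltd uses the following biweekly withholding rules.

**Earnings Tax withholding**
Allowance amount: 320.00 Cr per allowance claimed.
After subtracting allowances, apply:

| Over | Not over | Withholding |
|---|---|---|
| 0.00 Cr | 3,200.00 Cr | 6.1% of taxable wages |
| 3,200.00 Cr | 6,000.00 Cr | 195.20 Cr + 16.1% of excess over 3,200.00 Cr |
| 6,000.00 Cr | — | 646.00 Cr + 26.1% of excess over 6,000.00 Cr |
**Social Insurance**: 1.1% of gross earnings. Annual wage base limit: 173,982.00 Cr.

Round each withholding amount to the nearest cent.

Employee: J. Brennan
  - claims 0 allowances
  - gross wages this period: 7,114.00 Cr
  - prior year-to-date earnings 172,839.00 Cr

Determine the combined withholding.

Earnings Tax: taxable = 7,114.00 Cr
  646.00 Cr + 26.1% × (7,114.00 Cr − 6,000.00 Cr) = 646.00 Cr + 26.1% × 1,114.00 Cr = 936.75 Cr
Social Insurance: cap 173,982.00 Cr − YTD 172,839.00 Cr = 1,143.00 Cr subject; 1.1% × 1,143.00 Cr = 12.57 Cr
Total: 936.75 Cr + 12.57 Cr = 949.32 Cr

949.32 Cr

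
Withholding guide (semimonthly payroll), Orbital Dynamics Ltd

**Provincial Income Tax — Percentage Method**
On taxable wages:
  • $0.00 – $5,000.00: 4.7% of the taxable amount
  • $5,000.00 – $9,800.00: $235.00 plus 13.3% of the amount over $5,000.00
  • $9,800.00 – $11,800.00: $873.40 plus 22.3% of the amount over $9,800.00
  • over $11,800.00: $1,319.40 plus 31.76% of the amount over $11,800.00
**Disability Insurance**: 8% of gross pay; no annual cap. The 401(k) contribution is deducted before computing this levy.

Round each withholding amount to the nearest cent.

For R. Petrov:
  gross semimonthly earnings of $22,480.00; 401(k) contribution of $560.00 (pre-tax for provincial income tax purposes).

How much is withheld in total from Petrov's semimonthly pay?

$6,287.11

Provincial Income Tax: taxable = $22,480.00 − $560.00 = $21,920.00
  $1,319.40 + 31.76% × ($21,920.00 − $11,800.00) = $1,319.40 + 31.76% × $10,120.00 = $4,533.51
Disability Insurance: 8% × $21,920.00 = $1,753.60
Total: $4,533.51 + $1,753.60 = $6,287.11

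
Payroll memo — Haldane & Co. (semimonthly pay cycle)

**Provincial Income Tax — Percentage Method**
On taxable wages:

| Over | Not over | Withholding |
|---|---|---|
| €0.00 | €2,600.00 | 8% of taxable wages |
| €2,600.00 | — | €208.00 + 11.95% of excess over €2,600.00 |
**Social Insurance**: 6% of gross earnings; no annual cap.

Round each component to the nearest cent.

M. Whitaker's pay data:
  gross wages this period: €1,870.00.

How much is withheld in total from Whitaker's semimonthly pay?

€261.80

Provincial Income Tax: taxable = €1,870.00
  8% × €1,870.00 = €149.60
Social Insurance: 6% × €1,870.00 = €112.20
Total: €149.60 + €112.20 = €261.80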